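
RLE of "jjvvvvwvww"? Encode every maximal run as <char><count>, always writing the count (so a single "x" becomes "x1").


String: "jjvvvvwvww"
Scanning for consecutive runs:
  'j' x 2
  'v' x 4
  'w' x 1
  'v' x 1
  'w' x 2
RLE = "j2v4w1v1w2"


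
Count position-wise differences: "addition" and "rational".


Comparing character by character (same length = 8):
  Pos 0: 'a' vs 'r' !=
  Pos 1: 'd' vs 'a' !=
  Pos 2: 'd' vs 't' !=
  Pos 3: 'i' vs 'i' =
  Pos 4: 't' vs 'o' !=
  Pos 5: 'i' vs 'n' !=
  Pos 6: 'o' vs 'a' !=
  Pos 7: 'n' vs 'l' !=
Hamming distance = 7


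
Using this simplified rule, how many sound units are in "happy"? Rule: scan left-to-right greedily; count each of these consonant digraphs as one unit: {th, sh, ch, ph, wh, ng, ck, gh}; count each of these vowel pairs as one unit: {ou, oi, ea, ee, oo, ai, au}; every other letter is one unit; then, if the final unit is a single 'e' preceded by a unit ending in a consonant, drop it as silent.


Word: "happy" (5 letters)
Left-to-right scan:
  (1) 'h' (letter)
  (2) 'a' (letter)
  (3) 'p' (letter)
  (4) 'p' (letter)
  (5) 'y' (letter)
Units from scan: 5
Sound units = 5 units


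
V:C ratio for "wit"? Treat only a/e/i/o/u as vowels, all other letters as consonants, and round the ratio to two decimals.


Word: "wit"
Vowels (a,e,i,o,u): 1
Consonants: 2
Ratio = 1/2
= 0.50


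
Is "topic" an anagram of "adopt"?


Word 1: "adopt" → sorted: adopt
Word 2: "topic" → sorted: ciopt
Same letters? adopt != ciopt
Anagram = No


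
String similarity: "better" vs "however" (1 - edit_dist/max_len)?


Word 1: "better" (length 6)
Word 2: "however" (length 7)
One optimal edit sequence:
  1. insert 'h'  (+1)
  2. substitute 'b' -> 'o'  (+1)
  3. substitute 'e' -> 'w'  (+1)
  4. substitute 't' -> 'e'  (+1)
  5. substitute 't' -> 'v'  (+1)
  6. keep 'e'
  7. keep 'r'
Edit distance = 5
Max length = max(6, 7) = 7
Similarity = 1 - 5/7
= 0.2857


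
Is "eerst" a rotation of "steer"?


Word: "steer", Candidate: "eerst"
Method: check if candidate is substring of word+word
"steersteer" contains "eerst"? Yes
Is rotation = Yes


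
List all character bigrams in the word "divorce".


Word: "divorce" (length 7)
Number of bigrams = 7 - 2 + 1 = 6
  Position 0: "di"
  Position 1: "iv"
  Position 2: "vo"
  Position 3: "or"
  Position 4: "rc"
  Position 5: "ce"
Bigrams = "di", "iv", "vo", "or", "rc", "ce"


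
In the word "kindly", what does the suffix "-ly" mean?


Suffix: -ly
As in: kindly -> kind + -ly
Meaning = in a manner


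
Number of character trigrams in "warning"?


Word: "warning" (length 7)
Number of 3-grams = length - 3 + 1 = 7 - 3 + 1
= 5


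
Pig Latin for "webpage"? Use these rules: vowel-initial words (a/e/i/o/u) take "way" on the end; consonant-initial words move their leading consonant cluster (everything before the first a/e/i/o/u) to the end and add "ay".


Word: "webpage"
Starts with consonant(s) → move to end, add 'ay'
Consonant cluster: "w"
Pig Latin = "ebpageway"


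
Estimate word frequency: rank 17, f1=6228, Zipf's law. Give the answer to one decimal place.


Zipf's law: f(r) = f(1) / r
f(1) = 6228
f(17) = 6228 / 17
= 366.4 occurrences


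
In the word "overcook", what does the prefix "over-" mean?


Prefix: over-
As in: overcook -> over- + cook
Meaning = excessive


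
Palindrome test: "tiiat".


Word: "tiiat"
Reversed: "taiit"
Forward == Backward? tiiat != taiit
Palindrome = No


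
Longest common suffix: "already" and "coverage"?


Word 1: "already"
Word 2: "coverage"
Comparing from end:
  Pos -1: 'y' != 'e' (stop)
LCS = "" (length 0)


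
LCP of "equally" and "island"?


Word 1: "equally"
Word 2: "island"
Comparing from start:
  Pos 0: 'e' != 'i' (stop)
LCP = "" (length 0)


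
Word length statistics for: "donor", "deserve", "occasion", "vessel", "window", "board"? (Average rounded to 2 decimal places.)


Lengths: "donor"=5, "deserve"=7, "occasion"=8, "vessel"=6, "window"=6, "board"=5
Sum = 37, Count = 6
Average = 37/6 = 6.17
= avg=6.17, min=5, max=8


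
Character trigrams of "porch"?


Word: "porch" (length 5)
Number of trigrams = 5 - 3 + 1 = 3
  Position 0: "por"
  Position 1: "orc"
  Position 2: "rch"
Trigrams = "por", "orc", "rch"


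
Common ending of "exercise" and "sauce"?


Word 1: "exercise"
Word 2: "sauce"
Comparing from end:
  Pos -1: 'e' == 'e'
  Pos -2: 's' != 'c' (stop)
LCS = "e" (length 1)


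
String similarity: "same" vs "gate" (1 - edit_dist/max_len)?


Word 1: "same" (length 4)
Word 2: "gate" (length 4)
One optimal edit sequence:
  1. substitute 's' -> 'g'  (+1)
  2. keep 'a'
  3. substitute 'm' -> 't'  (+1)
  4. keep 'e'
Edit distance = 2
Max length = max(4, 4) = 4
Similarity = 1 - 2/4
= 0.5000


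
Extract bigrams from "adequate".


Word: "adequate" (length 8)
Number of bigrams = 8 - 2 + 1 = 7
  Position 0: "ad"
  Position 1: "de"
  Position 2: "eq"
  Position 3: "qu"
  Position 4: "ua"
  Position 5: "at"
  Position 6: "te"
Bigrams = "ad", "de", "eq", "qu", "ua", "at", "te"


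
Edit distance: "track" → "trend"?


Word 1: "track" (length 5)
Word 2: "trend" (length 5)
One optimal edit sequence (insert/delete/substitute each cost 1):
  1. keep 't'
  2. keep 'r'
  3. substitute 'a' -> 'e'  (+1)
  4. substitute 'c' -> 'n'  (+1)
  5. substitute 'k' -> 'd'  (+1)
Total edit operations: 3
Edit distance = 3


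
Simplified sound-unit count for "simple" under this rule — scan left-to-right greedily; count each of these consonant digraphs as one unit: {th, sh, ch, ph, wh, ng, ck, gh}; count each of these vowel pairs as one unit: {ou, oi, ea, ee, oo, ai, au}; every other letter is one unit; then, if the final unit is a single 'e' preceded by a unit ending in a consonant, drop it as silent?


Word: "simple" (6 letters)
Left-to-right scan:
  1. 's' (letter)
  2. 'i' (letter)
  3. 'm' (letter)
  4. 'p' (letter)
  5. 'l' (letter)
  6. 'e' (letter)
Units from scan: 6
Final unit is 'e' after a consonant -> drop as silent (-1)
Sound units = 5 units


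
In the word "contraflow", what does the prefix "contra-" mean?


Prefix: contra-
Example: contraflow = contra- + flow
Meaning = against


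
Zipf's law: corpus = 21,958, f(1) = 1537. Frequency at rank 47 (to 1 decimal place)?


Zipf's law: f(r) = f(1) / r
f(1) = 1537
f(47) = 1537 / 47
= 32.7 occurrences


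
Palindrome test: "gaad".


Word: "gaad"
Reversed: "daag"
Forward == Backward? gaad != daag
Palindrome = No


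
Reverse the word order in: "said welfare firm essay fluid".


Original: "said welfare firm essay fluid"
Words (1..n): said | welfare | firm | essay | fluid
Reversed (n..1): fluid | essay | firm | welfare | said
Result = "fluid essay firm welfare said"


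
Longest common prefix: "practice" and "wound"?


Word 1: "practice"
Word 2: "wound"
Comparing from start:
  Pos 0: 'p' != 'w' (stop)
LCP = "" (length 0)


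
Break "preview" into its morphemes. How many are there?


Word: "preview"
Morphemes: pre- | view
Each morpheme carries meaning
= 2 morphemes


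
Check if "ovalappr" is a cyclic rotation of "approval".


Word: "approval", Candidate: "ovalappr"
Method: check if candidate is substring of word+word
"approvalapproval" contains "ovalappr"? Yes
Is rotation = Yes


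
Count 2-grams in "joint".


Word: "joint" (length 5)
Number of 2-grams = length - 2 + 1 = 5 - 2 + 1
= 4


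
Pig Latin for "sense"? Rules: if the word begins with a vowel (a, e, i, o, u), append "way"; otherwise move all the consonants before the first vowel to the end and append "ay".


Word: "sense"
Starts with consonant(s) → move to end, add 'ay'
Consonant cluster: "s"
Pig Latin = "ensesay"


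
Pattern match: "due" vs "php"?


Pattern of "due": [0, 1, 2]
Pattern of "php": [0, 1, 0]
Patterns do not match
Same pattern = No


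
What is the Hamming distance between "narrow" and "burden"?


Comparing character by character (same length = 6):
  Pos 0: 'n' vs 'b' !=
  Pos 1: 'a' vs 'u' !=
  Pos 2: 'r' vs 'r' =
  Pos 3: 'r' vs 'd' !=
  Pos 4: 'o' vs 'e' !=
  Pos 5: 'w' vs 'n' !=
Hamming distance = 5


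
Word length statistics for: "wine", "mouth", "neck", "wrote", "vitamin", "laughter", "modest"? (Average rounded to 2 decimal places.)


Lengths: "wine"=4, "mouth"=5, "neck"=4, "wrote"=5, "vitamin"=7, "laughter"=8, "modest"=6
Sum = 39, Count = 7
Average = 39/7 = 5.57
= avg=5.57, min=4, max=8


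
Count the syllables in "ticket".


Word: "ticket"
Syllable breakdown: tick / et
Counting: 2 parts
= 2 syllables


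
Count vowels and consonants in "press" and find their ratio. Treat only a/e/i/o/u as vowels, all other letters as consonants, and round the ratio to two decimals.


Word: "press"
Vowels (a,e,i,o,u): 1
Consonants: 4
Ratio = 1/4
= 0.25


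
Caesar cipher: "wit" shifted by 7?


Word: "wit"
Shift: 7
Each letter → (letter + shift) mod 26:
  'w' (22) + 7 = 3 → 'd'
  'i' (8) + 7 = 15 → 'p'
  't' (19) + 7 = 0 → 'a'
Result = "dpa"


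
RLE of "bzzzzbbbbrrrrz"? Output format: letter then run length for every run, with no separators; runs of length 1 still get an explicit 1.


String: "bzzzzbbbbrrrrz"
Scanning for consecutive runs:
  'b' x 1
  'z' x 4
  'b' x 4
  'r' x 4
  'z' x 1
RLE = "b1z4b4r4z1"


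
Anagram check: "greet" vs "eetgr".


Word 1: "greet" → sorted: eegrt
Word 2: "eetgr" → sorted: eegrt
Same letters? eegrt == eegrt
Anagram = Yes


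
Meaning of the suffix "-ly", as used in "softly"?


Suffix: -ly
Example: softly = soft + -ly
Meaning = in a manner


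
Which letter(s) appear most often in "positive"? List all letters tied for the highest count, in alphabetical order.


Word: "positive"
Letter counts:
  'e': 1
  'i': 2
  'o': 1
  'p': 1
  's': 1
  't': 1
  'v': 1
Maximum count = 2
Most frequent = 'i' (2 times each)


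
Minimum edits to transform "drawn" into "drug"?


Word 1: "drawn" (length 5)
Word 2: "drug" (length 4)
One optimal edit sequence (insert/delete/substitute each cost 1):
  1. keep 'd'
  2. keep 'r'
  3. delete 'a'  (+1)
  4. substitute 'w' -> 'u'  (+1)
  5. substitute 'n' -> 'g'  (+1)
Total edit operations: 3
Edit distance = 3


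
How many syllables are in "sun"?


Word: "sun"
Syllable breakdown: sun
Counting: 1 part
= 1 syllable


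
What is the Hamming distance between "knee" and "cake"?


Comparing character by character (same length = 4):
  Pos 0: 'k' vs 'c' !=
  Pos 1: 'n' vs 'a' !=
  Pos 2: 'e' vs 'k' !=
  Pos 3: 'e' vs 'e' =
Hamming distance = 3


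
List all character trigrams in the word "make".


Word: "make" (length 4)
Number of trigrams = 4 - 3 + 1 = 2
  Position 0: "mak"
  Position 1: "ake"
Trigrams = "mak", "ake"


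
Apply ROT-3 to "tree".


Word: "tree"
Shift: 3
Each letter → (letter + shift) mod 26:
  't' (19) + 3 = 22 → 'w'
  'r' (17) + 3 = 20 → 'u'
  'e' (4) + 3 = 7 → 'h'
  'e' (4) + 3 = 7 → 'h'
Result = "wuhh"


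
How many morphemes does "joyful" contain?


Word: "joyful"
Morphemes: joy + -ful
Each morpheme carries meaning
= 2 morphemes


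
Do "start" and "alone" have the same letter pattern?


Pattern of "start": [0, 1, 2, 3, 1]
Pattern of "alone": [0, 1, 2, 3, 4]
Patterns do not match
Same pattern = No


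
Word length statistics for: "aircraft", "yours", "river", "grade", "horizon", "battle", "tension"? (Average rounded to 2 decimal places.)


Lengths: "aircraft"=8, "yours"=5, "river"=5, "grade"=5, "horizon"=7, "battle"=6, "tension"=7
Sum = 43, Count = 7
Average = 43/7 = 6.14
= avg=6.14, min=5, max=8


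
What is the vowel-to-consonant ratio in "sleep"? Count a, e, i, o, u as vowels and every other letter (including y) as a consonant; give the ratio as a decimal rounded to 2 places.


Word: "sleep"
Vowels (a,e,i,o,u): 2
Consonants: 3
Ratio = 2/3
= 0.67


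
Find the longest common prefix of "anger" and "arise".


Word 1: "anger"
Word 2: "arise"
Comparing from start:
  Pos 0: 'a' == 'a'
  Pos 1: 'n' != 'r' (stop)
LCP = "a" (length 1)


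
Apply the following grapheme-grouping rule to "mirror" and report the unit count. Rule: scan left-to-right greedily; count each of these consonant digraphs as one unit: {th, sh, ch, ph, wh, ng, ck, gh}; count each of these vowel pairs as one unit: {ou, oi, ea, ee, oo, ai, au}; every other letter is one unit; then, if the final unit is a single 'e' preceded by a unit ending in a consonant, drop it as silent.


Word: "mirror" (6 letters)
Left-to-right scan:
  1. 'm' (letter)
  2. 'i' (letter)
  3. 'r' (letter)
  4. 'r' (letter)
  5. 'o' (letter)
  6. 'r' (letter)
Units from scan: 6
Sound units = 6 units


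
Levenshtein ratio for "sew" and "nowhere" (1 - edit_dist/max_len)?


Word 1: "sew" (length 3)
Word 2: "nowhere" (length 7)
One optimal edit sequence:
  1. insert 'n'  (+1)
  2. insert 'o'  (+1)
  3. insert 'w'  (+1)
  4. substitute 's' -> 'h'  (+1)
  5. keep 'e'
  6. insert 'r'  (+1)
  7. substitute 'w' -> 'e'  (+1)
Edit distance = 6
Max length = max(3, 7) = 7
Similarity = 1 - 6/7
= 0.1429


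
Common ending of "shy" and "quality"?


Word 1: "shy"
Word 2: "quality"
Comparing from end:
  Pos -1: 'y' == 'y'
  Pos -2: 'h' != 't' (stop)
LCS = "y" (length 1)


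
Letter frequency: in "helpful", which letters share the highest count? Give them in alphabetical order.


Word: "helpful"
Letter counts:
  'e': 1
  'f': 1
  'h': 1
  'l': 2
  'p': 1
  'u': 1
Maximum count = 2
Most frequent = 'l' (2 times each)


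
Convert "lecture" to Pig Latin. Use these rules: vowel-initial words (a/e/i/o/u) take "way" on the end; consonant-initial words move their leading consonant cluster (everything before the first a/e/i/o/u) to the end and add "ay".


Word: "lecture"
Starts with consonant(s) → move to end, add 'ay'
Consonant cluster: "l"
Pig Latin = "ecturelay"


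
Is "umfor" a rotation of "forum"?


Word: "forum", Candidate: "umfor"
Method: check if candidate is substring of word+word
"forumforum" contains "umfor"? Yes
Is rotation = Yes


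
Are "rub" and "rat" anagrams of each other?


Word 1: "rub" → sorted: bru
Word 2: "rat" → sorted: art
Same letters? bru != art
Anagram = No


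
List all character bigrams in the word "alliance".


Word: "alliance" (length 8)
Number of bigrams = 8 - 2 + 1 = 7
  Position 0: "al"
  Position 1: "ll"
  Position 2: "li"
  Position 3: "ia"
  Position 4: "an"
  Position 5: "nc"
  Position 6: "ce"
Bigrams = "al", "ll", "li", "ia", "an", "nc", "ce"


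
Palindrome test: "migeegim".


Word: "migeegim"
Reversed: "migeegim"
Forward == Backward? migeegim == migeegim
Palindrome = Yes


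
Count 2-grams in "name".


Word: "name" (length 4)
Number of 2-grams = length - 2 + 1 = 4 - 2 + 1
= 3


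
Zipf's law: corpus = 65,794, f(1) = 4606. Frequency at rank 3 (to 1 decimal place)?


Zipf's law: f(r) = f(1) / r
f(1) = 4606
f(3) = 4606 / 3
= 1535.3 occurrences


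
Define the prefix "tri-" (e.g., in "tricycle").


Prefix: tri-
Example: tricycle (tri- + cycle)
Meaning = three


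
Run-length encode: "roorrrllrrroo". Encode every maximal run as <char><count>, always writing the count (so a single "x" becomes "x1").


String: "roorrrllrrroo"
Scanning for consecutive runs:
  'r' x 1
  'o' x 2
  'r' x 3
  'l' x 2
  'r' x 3
  'o' x 2
RLE = "r1o2r3l2r3o2"


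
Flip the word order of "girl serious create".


Original: "girl serious create"
Words (1..n): girl | serious | create
Reversed (n..1): create | serious | girl
Result = "create serious girl"


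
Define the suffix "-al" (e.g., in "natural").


Suffix: -al
As in: natural -> nature + -al, with a spelling change
Meaning = relating to


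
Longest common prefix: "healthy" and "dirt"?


Word 1: "healthy"
Word 2: "dirt"
Comparing from start:
  Pos 0: 'h' != 'd' (stop)
LCP = "" (length 0)


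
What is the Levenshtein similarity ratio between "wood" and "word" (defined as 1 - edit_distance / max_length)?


Word 1: "wood" (length 4)
Word 2: "word" (length 4)
One optimal edit sequence:
  1. keep 'w'
  2. keep 'o'
  3. substitute 'o' -> 'r'  (+1)
  4. keep 'd'
Edit distance = 1
Max length = max(4, 4) = 4
Similarity = 1 - 1/4
= 0.7500


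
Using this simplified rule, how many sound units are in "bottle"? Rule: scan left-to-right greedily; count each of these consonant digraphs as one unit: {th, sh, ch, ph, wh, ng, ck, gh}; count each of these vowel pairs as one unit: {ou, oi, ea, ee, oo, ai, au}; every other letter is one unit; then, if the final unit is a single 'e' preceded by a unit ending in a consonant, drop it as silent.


Word: "bottle" (6 letters)
Left-to-right scan:
  [1] 'b' (letter)
  [2] 'o' (letter)
  [3] 't' (letter)
  [4] 't' (letter)
  [5] 'l' (letter)
  [6] 'e' (letter)
Units from scan: 6
Final unit is 'e' after a consonant -> drop as silent (-1)
Sound units = 5 units


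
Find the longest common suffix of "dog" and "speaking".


Word 1: "dog"
Word 2: "speaking"
Comparing from end:
  Pos -1: 'g' == 'g'
  Pos -2: 'o' != 'n' (stop)
LCS = "g" (length 1)


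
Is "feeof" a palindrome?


Word: "feeof"
Reversed: "foeef"
Forward == Backward? feeof != foeef
Palindrome = No


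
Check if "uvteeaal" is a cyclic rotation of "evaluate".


Word: "evaluate", Candidate: "uvteeaal"
Method: check if candidate is substring of word+word
"evaluateevaluate" contains "uvteeaal"? No
Is rotation = No


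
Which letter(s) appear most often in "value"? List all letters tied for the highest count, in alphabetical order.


Word: "value"
Letter counts:
  'a': 1
  'e': 1
  'l': 1
  'u': 1
  'v': 1
Maximum count = 1
Most frequent = 'a', 'e', 'l', 'u', 'v' (1 time each)


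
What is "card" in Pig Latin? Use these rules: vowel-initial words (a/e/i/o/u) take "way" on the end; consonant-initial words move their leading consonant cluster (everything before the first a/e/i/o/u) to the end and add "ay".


Word: "card"
Starts with consonant(s) → move to end, add 'ay'
Consonant cluster: "c"
Pig Latin = "ardcay"


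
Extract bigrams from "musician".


Word: "musician" (length 8)
Number of bigrams = 8 - 2 + 1 = 7
  Position 0: "mu"
  Position 1: "us"
  Position 2: "si"
  Position 3: "ic"
  Position 4: "ci"
  Position 5: "ia"
  Position 6: "an"
Bigrams = "mu", "us", "si", "ic", "ci", "ia", "an"


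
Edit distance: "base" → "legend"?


Word 1: "base" (length 4)
Word 2: "legend" (length 6)
One optimal edit sequence (insert/delete/substitute each cost 1):
  1. substitute 'b' -> 'l'  (+1)
  2. substitute 'a' -> 'e'  (+1)
  3. substitute 's' -> 'g'  (+1)
  4. keep 'e'
  5. insert 'n'  (+1)
  6. insert 'd'  (+1)
Total edit operations: 5
Edit distance = 5


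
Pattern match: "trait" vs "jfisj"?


Pattern of "trait": [0, 1, 2, 3, 0]
Pattern of "jfisj": [0, 1, 2, 3, 0]
Patterns match
Same pattern = Yes


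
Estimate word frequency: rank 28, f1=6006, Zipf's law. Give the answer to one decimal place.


Zipf's law: f(r) = f(1) / r
f(1) = 6006
f(28) = 6006 / 28
= 214.5 occurrences


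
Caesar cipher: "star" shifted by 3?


Word: "star"
Shift: 3
Each letter → (letter + shift) mod 26:
  's' (18) + 3 = 21 → 'v'
  't' (19) + 3 = 22 → 'w'
  'a' (0) + 3 = 3 → 'd'
  'r' (17) + 3 = 20 → 'u'
Result = "vwdu"


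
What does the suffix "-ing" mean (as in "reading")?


Suffix: -ing
Example: reading = read + -ing
Meaning = present participle


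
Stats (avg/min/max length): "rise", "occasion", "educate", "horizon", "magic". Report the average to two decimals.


Lengths: "rise"=4, "occasion"=8, "educate"=7, "horizon"=7, "magic"=5
Sum = 31, Count = 5
Average = 31/5 = 6.20
= avg=6.20, min=4, max=8


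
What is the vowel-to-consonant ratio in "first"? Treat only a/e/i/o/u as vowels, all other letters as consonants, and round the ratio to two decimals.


Word: "first"
Vowels (a,e,i,o,u): 1
Consonants: 4
Ratio = 1/4
= 0.25


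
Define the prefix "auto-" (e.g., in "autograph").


Prefix: auto-
Example: autograph (auto- + graph)
Meaning = self


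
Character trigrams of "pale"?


Word: "pale" (length 4)
Number of trigrams = 4 - 3 + 1 = 2
  Position 0: "pal"
  Position 1: "ale"
Trigrams = "pal", "ale"


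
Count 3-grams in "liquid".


Word: "liquid" (length 6)
Number of 3-grams = length - 3 + 1 = 6 - 3 + 1
= 4


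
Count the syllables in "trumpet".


Word: "trumpet"
Syllable breakdown: trum / pet
Counting: 2 parts
= 2 syllables


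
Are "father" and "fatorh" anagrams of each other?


Word 1: "father" → sorted: aefhrt
Word 2: "fatorh" → sorted: afhort
Same letters? aefhrt != afhort
Anagram = No


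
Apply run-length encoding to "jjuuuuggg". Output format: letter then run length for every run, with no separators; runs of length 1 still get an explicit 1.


String: "jjuuuuggg"
Scanning for consecutive runs:
  'j' x 2
  'u' x 4
  'g' x 3
RLE = "j2u4g3"


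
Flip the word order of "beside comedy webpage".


Original: "beside comedy webpage"
Words (1..n): beside | comedy | webpage
Reversed (n..1): webpage | comedy | beside
Result = "webpage comedy beside"


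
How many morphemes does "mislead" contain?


Word: "mislead"
Morphemes: mis- | lead
Each morpheme carries meaning
= 2 morphemes


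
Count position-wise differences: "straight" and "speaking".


Comparing character by character (same length = 8):
  Pos 0: 's' vs 's' =
  Pos 1: 't' vs 'p' !=
  Pos 2: 'r' vs 'e' !=
  Pos 3: 'a' vs 'a' =
  Pos 4: 'i' vs 'k' !=
  Pos 5: 'g' vs 'i' !=
  Pos 6: 'h' vs 'n' !=
  Pos 7: 't' vs 'g' !=
Hamming distance = 6


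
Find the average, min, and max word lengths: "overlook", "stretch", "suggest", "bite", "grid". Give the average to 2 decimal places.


Lengths: "overlook"=8, "stretch"=7, "suggest"=7, "bite"=4, "grid"=4
Sum = 30, Count = 5
Average = 30/5 = 6.00
= avg=6.00, min=4, max=8


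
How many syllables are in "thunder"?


Word: "thunder"
Syllable breakdown: thun / der
Counting: 2 parts
= 2 syllables


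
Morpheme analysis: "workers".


Word: "workers"
Morphemes: work + -er + -s
Each morpheme carries meaning
= 3 morphemes


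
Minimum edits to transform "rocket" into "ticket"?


Word 1: "rocket" (length 6)
Word 2: "ticket" (length 6)
One optimal edit sequence (insert/delete/substitute each cost 1):
  1. substitute 'r' -> 't'  (+1)
  2. substitute 'o' -> 'i'  (+1)
  3. keep 'c'
  4. keep 'k'
  5. keep 'e'
  6. keep 't'
Total edit operations: 2
Edit distance = 2


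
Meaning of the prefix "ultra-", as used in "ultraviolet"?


Prefix: ultra-
Example: ultraviolet (ultra- + violet)
Meaning = beyond


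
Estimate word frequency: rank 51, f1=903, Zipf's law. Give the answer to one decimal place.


Zipf's law: f(r) = f(1) / r
f(1) = 903
f(51) = 903 / 51
= 17.7 occurrences


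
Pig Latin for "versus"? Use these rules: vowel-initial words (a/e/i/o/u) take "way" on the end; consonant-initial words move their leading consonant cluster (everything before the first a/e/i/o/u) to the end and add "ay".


Word: "versus"
Starts with consonant(s) → move to end, add 'ay'
Consonant cluster: "v"
Pig Latin = "ersusvay"


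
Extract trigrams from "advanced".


Word: "advanced" (length 8)
Number of trigrams = 8 - 3 + 1 = 6
  Position 0: "adv"
  Position 1: "dva"
  Position 2: "van"
  Position 3: "anc"
  Position 4: "nce"
  Position 5: "ced"
Trigrams = "adv", "dva", "van", "anc", "nce", "ced"


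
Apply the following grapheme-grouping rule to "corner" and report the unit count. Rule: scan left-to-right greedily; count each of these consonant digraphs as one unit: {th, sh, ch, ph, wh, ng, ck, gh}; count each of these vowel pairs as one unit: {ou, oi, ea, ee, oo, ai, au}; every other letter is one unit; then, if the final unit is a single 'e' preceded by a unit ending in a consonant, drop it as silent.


Word: "corner" (6 letters)
Left-to-right scan:
  (1) 'c' (letter)
  (2) 'o' (letter)
  (3) 'r' (letter)
  (4) 'n' (letter)
  (5) 'e' (letter)
  (6) 'r' (letter)
Units from scan: 6
Sound units = 6 units


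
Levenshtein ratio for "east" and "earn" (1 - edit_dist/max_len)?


Word 1: "east" (length 4)
Word 2: "earn" (length 4)
One optimal edit sequence:
  1. keep 'e'
  2. keep 'a'
  3. substitute 's' -> 'r'  (+1)
  4. substitute 't' -> 'n'  (+1)
Edit distance = 2
Max length = max(4, 4) = 4
Similarity = 1 - 2/4
= 0.5000


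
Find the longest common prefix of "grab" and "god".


Word 1: "grab"
Word 2: "god"
Comparing from start:
  Pos 0: 'g' == 'g'
  Pos 1: 'r' != 'o' (stop)
LCP = "g" (length 1)


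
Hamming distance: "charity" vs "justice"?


Comparing character by character (same length = 7):
  Pos 0: 'c' vs 'j' !=
  Pos 1: 'h' vs 'u' !=
  Pos 2: 'a' vs 's' !=
  Pos 3: 'r' vs 't' !=
  Pos 4: 'i' vs 'i' =
  Pos 5: 't' vs 'c' !=
  Pos 6: 'y' vs 'e' !=
Hamming distance = 6


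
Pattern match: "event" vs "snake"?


Pattern of "event": [0, 1, 0, 2, 3]
Pattern of "snake": [0, 1, 2, 3, 4]
Patterns do not match
Same pattern = No


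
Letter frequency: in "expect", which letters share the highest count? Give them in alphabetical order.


Word: "expect"
Letter counts:
  'c': 1
  'e': 2
  'p': 1
  't': 1
  'x': 1
Maximum count = 2
Most frequent = 'e' (2 times each)


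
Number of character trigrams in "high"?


Word: "high" (length 4)
Number of 3-grams = length - 3 + 1 = 4 - 3 + 1
= 2


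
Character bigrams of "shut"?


Word: "shut" (length 4)
Number of bigrams = 4 - 2 + 1 = 3
  Position 0: "sh"
  Position 1: "hu"
  Position 2: "ut"
Bigrams = "sh", "hu", "ut"


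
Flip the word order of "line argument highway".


Original: "line argument highway"
Words (1..n): line | argument | highway
Reversed (n..1): highway | argument | line
Result = "highway argument line"


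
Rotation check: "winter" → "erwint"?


Word: "winter", Candidate: "erwint"
Method: check if candidate is substring of word+word
"winterwinter" contains "erwint"? Yes
Is rotation = Yes


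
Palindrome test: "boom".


Word: "boom"
Reversed: "moob"
Forward == Backward? boom != moob
Palindrome = No


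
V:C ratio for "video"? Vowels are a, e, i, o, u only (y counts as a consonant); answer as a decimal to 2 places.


Word: "video"
Vowels (a,e,i,o,u): 3
Consonants: 2
Ratio = 3/2
= 1.50


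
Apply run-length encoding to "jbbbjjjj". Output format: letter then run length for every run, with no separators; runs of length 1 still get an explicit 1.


String: "jbbbjjjj"
Scanning for consecutive runs:
  'j' x 1
  'b' x 3
  'j' x 4
RLE = "j1b3j4"


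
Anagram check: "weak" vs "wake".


Word 1: "weak" → sorted: aekw
Word 2: "wake" → sorted: aekw
Same letters? aekw == aekw
Anagram = Yes


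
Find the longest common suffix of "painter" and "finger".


Word 1: "painter"
Word 2: "finger"
Comparing from end:
  Pos -1: 'r' == 'r'
  Pos -2: 'e' == 'e'
  Pos -3: 't' != 'g' (stop)
LCS = "er" (length 2)


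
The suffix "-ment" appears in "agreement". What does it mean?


Suffix: -ment
As in: agreement -> agree + -ment
Meaning = result of action


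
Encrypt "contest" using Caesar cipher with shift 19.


Word: "contest"
Shift: 19
Each letter → (letter + shift) mod 26:
  'c' (2) + 19 = 21 → 'v'
  'o' (14) + 19 = 7 → 'h'
  'n' (13) + 19 = 6 → 'g'
  't' (19) + 19 = 12 → 'm'
  'e' (4) + 19 = 23 → 'x'
  's' (18) + 19 = 11 → 'l'
  't' (19) + 19 = 12 → 'm'
Result = "vhgmxlm"


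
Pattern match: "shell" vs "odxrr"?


Pattern of "shell": [0, 1, 2, 3, 3]
Pattern of "odxrr": [0, 1, 2, 3, 3]
Patterns match
Same pattern = Yes


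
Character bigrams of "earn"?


Word: "earn" (length 4)
Number of bigrams = 4 - 2 + 1 = 3
  Position 0: "ea"
  Position 1: "ar"
  Position 2: "rn"
Bigrams = "ea", "ar", "rn"


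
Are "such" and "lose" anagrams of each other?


Word 1: "such" → sorted: chsu
Word 2: "lose" → sorted: elos
Same letters? chsu != elos
Anagram = No


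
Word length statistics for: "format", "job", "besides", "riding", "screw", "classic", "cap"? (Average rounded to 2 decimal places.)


Lengths: "format"=6, "job"=3, "besides"=7, "riding"=6, "screw"=5, "classic"=7, "cap"=3
Sum = 37, Count = 7
Average = 37/7 = 5.29
= avg=5.29, min=3, max=7


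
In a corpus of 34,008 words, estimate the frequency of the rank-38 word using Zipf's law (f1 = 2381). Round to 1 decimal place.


Zipf's law: f(r) = f(1) / r
f(1) = 2381
f(38) = 2381 / 38
= 62.7 occurrences


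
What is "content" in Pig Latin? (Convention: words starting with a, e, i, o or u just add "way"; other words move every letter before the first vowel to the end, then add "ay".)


Word: "content"
Starts with consonant(s) → move to end, add 'ay'
Consonant cluster: "c"
Pig Latin = "ontentcay"


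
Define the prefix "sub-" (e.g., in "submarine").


Prefix: sub-
As in: submarine -> sub- + marine
Meaning = under / below


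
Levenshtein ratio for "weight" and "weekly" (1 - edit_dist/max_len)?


Word 1: "weight" (length 6)
Word 2: "weekly" (length 6)
One optimal edit sequence:
  1. keep 'w'
  2. keep 'e'
  3. substitute 'i' -> 'e'  (+1)
  4. substitute 'g' -> 'k'  (+1)
  5. substitute 'h' -> 'l'  (+1)
  6. substitute 't' -> 'y'  (+1)
Edit distance = 4
Max length = max(6, 6) = 6
Similarity = 1 - 4/6
= 0.3333


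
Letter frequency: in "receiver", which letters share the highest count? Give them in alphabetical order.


Word: "receiver"
Letter counts:
  'c': 1
  'e': 3
  'i': 1
  'r': 2
  'v': 1
Maximum count = 3
Most frequent = 'e' (3 times each)


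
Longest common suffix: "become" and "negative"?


Word 1: "become"
Word 2: "negative"
Comparing from end:
  Pos -1: 'e' == 'e'
  Pos -2: 'm' != 'v' (stop)
LCS = "e" (length 1)


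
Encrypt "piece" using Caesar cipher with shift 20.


Word: "piece"
Shift: 20
Each letter → (letter + shift) mod 26:
  'p' (15) + 20 = 9 → 'j'
  'i' (8) + 20 = 2 → 'c'
  'e' (4) + 20 = 24 → 'y'
  'c' (2) + 20 = 22 → 'w'
  'e' (4) + 20 = 24 → 'y'
Result = "jcywy"


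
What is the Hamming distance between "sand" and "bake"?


Comparing character by character (same length = 4):
  Pos 0: 's' vs 'b' !=
  Pos 1: 'a' vs 'a' =
  Pos 2: 'n' vs 'k' !=
  Pos 3: 'd' vs 'e' !=
Hamming distance = 3


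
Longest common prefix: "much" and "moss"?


Word 1: "much"
Word 2: "moss"
Comparing from start:
  Pos 0: 'm' == 'm'
  Pos 1: 'u' != 'o' (stop)
LCP = "m" (length 1)


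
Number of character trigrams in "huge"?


Word: "huge" (length 4)
Number of 3-grams = length - 3 + 1 = 4 - 3 + 1
= 2


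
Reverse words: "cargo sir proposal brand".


Original: "cargo sir proposal brand"
Words (1..n): cargo | sir | proposal | brand
Reversed (n..1): brand | proposal | sir | cargo
Result = "brand proposal sir cargo"


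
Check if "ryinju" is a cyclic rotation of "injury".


Word: "injury", Candidate: "ryinju"
Method: check if candidate is substring of word+word
"injuryinjury" contains "ryinju"? Yes
Is rotation = Yes


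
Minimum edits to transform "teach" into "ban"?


Word 1: "teach" (length 5)
Word 2: "ban" (length 3)
One optimal edit sequence (insert/delete/substitute each cost 1):
  1. delete 't'  (+1)
  2. substitute 'e' -> 'b'  (+1)
  3. keep 'a'
  4. delete 'c'  (+1)
  5. substitute 'h' -> 'n'  (+1)
Total edit operations: 4
Edit distance = 4


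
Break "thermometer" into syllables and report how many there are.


Word: "thermometer"
Syllable breakdown: ther / mom / e / ter
Counting: 4 parts
= 4 syllables


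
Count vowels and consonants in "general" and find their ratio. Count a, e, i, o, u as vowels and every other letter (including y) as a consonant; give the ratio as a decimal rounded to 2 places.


Word: "general"
Vowels (a,e,i,o,u): 3
Consonants: 4
Ratio = 3/4
= 0.75


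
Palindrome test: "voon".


Word: "voon"
Reversed: "noov"
Forward == Backward? voon != noov
Palindrome = No


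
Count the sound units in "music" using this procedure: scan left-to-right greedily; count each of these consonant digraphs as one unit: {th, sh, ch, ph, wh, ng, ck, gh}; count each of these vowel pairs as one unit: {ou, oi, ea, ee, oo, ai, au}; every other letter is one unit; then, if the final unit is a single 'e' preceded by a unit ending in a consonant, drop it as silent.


Word: "music" (5 letters)
Left-to-right scan:
  [1] 'm' (letter)
  [2] 'u' (letter)
  [3] 's' (letter)
  [4] 'i' (letter)
  [5] 'c' (letter)
Units from scan: 5
Sound units = 5 units


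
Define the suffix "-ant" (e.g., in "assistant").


Suffix: -ant
Example: assistant (assist + -ant)
Meaning = one who / that which


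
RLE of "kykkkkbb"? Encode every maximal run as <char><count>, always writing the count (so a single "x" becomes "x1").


String: "kykkkkbb"
Scanning for consecutive runs:
  'k' x 1
  'y' x 1
  'k' x 4
  'b' x 2
RLE = "k1y1k4b2"


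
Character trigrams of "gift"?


Word: "gift" (length 4)
Number of trigrams = 4 - 3 + 1 = 2
  Position 0: "gif"
  Position 1: "ift"
Trigrams = "gif", "ift"


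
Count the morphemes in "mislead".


Word: "mislead"
Morphemes: mis- | lead
Each morpheme carries meaning
= 2 morphemes


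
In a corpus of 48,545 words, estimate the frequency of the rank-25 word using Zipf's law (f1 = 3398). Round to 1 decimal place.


Zipf's law: f(r) = f(1) / r
f(1) = 3398
f(25) = 3398 / 25
= 135.9 occurrences


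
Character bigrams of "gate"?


Word: "gate" (length 4)
Number of bigrams = 4 - 2 + 1 = 3
  Position 0: "ga"
  Position 1: "at"
  Position 2: "te"
Bigrams = "ga", "at", "te"


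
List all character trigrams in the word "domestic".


Word: "domestic" (length 8)
Number of trigrams = 8 - 3 + 1 = 6
  Position 0: "dom"
  Position 1: "ome"
  Position 2: "mes"
  Position 3: "est"
  Position 4: "sti"
  Position 5: "tic"
Trigrams = "dom", "ome", "mes", "est", "sti", "tic"


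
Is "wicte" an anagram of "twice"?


Word 1: "twice" → sorted: ceitw
Word 2: "wicte" → sorted: ceitw
Same letters? ceitw == ceitw
Anagram = Yes


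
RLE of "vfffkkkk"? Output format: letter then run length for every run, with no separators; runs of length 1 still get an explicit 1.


String: "vfffkkkk"
Scanning for consecutive runs:
  'v' x 1
  'f' x 3
  'k' x 4
RLE = "v1f3k4"


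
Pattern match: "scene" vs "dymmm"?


Pattern of "scene": [0, 1, 2, 3, 2]
Pattern of "dymmm": [0, 1, 2, 2, 2]
Patterns do not match
Same pattern = No


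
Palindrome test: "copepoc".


Word: "copepoc"
Reversed: "copepoc"
Forward == Backward? copepoc == copepoc
Palindrome = Yes


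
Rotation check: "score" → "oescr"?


Word: "score", Candidate: "oescr"
Method: check if candidate is substring of word+word
"scorescore" contains "oescr"? No
Is rotation = No


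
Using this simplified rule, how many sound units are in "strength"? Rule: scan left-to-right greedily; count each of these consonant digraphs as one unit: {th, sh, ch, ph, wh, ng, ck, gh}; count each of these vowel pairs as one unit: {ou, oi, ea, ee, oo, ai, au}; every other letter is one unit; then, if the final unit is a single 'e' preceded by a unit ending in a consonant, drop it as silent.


Word: "strength" (8 letters)
Left-to-right scan:
  [1] 's' (letter)
  [2] 't' (letter)
  [3] 'r' (letter)
  [4] 'e' (letter)
  [5] 'ng' (digraph)
  [6] 'th' (digraph)
Units from scan: 6
Sound units = 6 units


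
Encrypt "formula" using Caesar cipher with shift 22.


Word: "formula"
Shift: 22
Each letter → (letter + shift) mod 26:
  'f' (5) + 22 = 1 → 'b'
  'o' (14) + 22 = 10 → 'k'
  'r' (17) + 22 = 13 → 'n'
  'm' (12) + 22 = 8 → 'i'
  'u' (20) + 22 = 16 → 'q'
  'l' (11) + 22 = 7 → 'h'
  'a' (0) + 22 = 22 → 'w'
Result = "bkniqhw"


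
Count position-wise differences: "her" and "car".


Comparing character by character (same length = 3):
  Pos 0: 'h' vs 'c' !=
  Pos 1: 'e' vs 'a' !=
  Pos 2: 'r' vs 'r' =
Hamming distance = 2


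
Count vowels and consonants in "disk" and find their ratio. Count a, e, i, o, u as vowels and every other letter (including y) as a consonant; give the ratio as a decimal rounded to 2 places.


Word: "disk"
Vowels (a,e,i,o,u): 1
Consonants: 3
Ratio = 1/3
= 0.33


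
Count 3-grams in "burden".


Word: "burden" (length 6)
Number of 3-grams = length - 3 + 1 = 6 - 3 + 1
= 4


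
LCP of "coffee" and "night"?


Word 1: "coffee"
Word 2: "night"
Comparing from start:
  Pos 0: 'c' != 'n' (stop)
LCP = "" (length 0)


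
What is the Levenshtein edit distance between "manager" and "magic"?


Word 1: "manager" (length 7)
Word 2: "magic" (length 5)
One optimal edit sequence (insert/delete/substitute each cost 1):
  1. keep 'm'
  2. delete 'a'  (+1)
  3. delete 'n'  (+1)
  4. keep 'a'
  5. keep 'g'
  6. substitute 'e' -> 'i'  (+1)
  7. substitute 'r' -> 'c'  (+1)
Total edit operations: 4
Edit distance = 4


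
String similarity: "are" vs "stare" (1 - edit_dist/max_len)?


Word 1: "are" (length 3)
Word 2: "stare" (length 5)
One optimal edit sequence:
  1. insert 's'  (+1)
  2. insert 't'  (+1)
  3. keep 'a'
  4. keep 'r'
  5. keep 'e'
Edit distance = 2
Max length = max(3, 5) = 5
Similarity = 1 - 2/5
= 0.6000


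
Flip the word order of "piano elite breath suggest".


Original: "piano elite breath suggest"
Words (1..n): piano | elite | breath | suggest
Reversed (n..1): suggest | breath | elite | piano
Result = "suggest breath elite piano"


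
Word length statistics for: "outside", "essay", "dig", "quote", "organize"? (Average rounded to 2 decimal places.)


Lengths: "outside"=7, "essay"=5, "dig"=3, "quote"=5, "organize"=8
Sum = 28, Count = 5
Average = 28/5 = 5.60
= avg=5.60, min=3, max=8


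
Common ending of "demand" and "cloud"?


Word 1: "demand"
Word 2: "cloud"
Comparing from end:
  Pos -1: 'd' == 'd'
  Pos -2: 'n' != 'u' (stop)
LCS = "d" (length 1)


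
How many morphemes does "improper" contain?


Word: "improper"
Morphemes: im- | proper
Each morpheme carries meaning
= 2 morphemes


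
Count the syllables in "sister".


Word: "sister"
Syllable breakdown: sis · ter
Counting: 2 parts
= 2 syllables


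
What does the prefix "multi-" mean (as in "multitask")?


Prefix: multi-
As in: multitask -> multi- + task
Meaning = many


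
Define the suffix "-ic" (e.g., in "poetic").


Suffix: -ic
Example: poetic = poet + -ic
Meaning = relating to


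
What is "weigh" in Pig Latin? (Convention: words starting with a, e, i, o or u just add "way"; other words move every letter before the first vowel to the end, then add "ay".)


Word: "weigh"
Starts with consonant(s) → move to end, add 'ay'
Consonant cluster: "w"
Pig Latin = "eighway"


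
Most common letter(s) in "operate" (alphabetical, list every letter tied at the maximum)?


Word: "operate"
Letter counts:
  'a': 1
  'e': 2
  'o': 1
  'p': 1
  'r': 1
  't': 1
Maximum count = 2
Most frequent = 'e' (2 times each)


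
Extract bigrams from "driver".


Word: "driver" (length 6)
Number of bigrams = 6 - 2 + 1 = 5
  Position 0: "dr"
  Position 1: "ri"
  Position 2: "iv"
  Position 3: "ve"
  Position 4: "er"
Bigrams = "dr", "ri", "iv", "ve", "er"


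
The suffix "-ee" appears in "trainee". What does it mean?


Suffix: -ee
Example: trainee = train + -ee
Meaning = one who receives


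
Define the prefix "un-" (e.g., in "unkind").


Prefix: un-
Example: unkind (un- + kind)
Meaning = not / reverse


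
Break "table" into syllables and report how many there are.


Word: "table"
Syllable breakdown: ta | ble
Counting: 2 parts
= 2 syllables


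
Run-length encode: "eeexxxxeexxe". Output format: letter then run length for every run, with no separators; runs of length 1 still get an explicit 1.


String: "eeexxxxeexxe"
Scanning for consecutive runs:
  'e' x 3
  'x' x 4
  'e' x 2
  'x' x 2
  'e' x 1
RLE = "e3x4e2x2e1"
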